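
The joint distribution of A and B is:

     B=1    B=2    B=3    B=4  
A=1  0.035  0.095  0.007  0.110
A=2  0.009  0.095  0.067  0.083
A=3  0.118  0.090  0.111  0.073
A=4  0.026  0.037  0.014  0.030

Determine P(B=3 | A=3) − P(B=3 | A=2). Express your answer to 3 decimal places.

0.019

P(A=3) = 0.118 + 0.090 + 0.111 + 0.073 = 0.392; P(B=3 | A=3) = 0.111/0.392 = 0.2832.
P(A=2) = 0.009 + 0.095 + 0.067 + 0.083 = 0.254; P(B=3 | A=2) = 0.067/0.254 = 0.2638.
Difference = 0.019.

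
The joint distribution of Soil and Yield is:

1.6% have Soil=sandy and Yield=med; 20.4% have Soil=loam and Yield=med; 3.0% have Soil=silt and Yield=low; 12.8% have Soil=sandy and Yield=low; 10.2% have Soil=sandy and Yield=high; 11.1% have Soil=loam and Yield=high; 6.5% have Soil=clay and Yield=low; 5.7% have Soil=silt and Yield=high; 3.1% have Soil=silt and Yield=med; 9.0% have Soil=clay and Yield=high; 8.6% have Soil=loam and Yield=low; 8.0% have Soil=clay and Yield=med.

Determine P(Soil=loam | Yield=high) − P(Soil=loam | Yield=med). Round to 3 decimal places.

P(Yield=high) = 0.102 + 0.111 + 0.090 + 0.057 = 0.360; P(Soil=loam | Yield=high) = 0.111/0.360 = 0.3083.
P(Yield=med) = 0.016 + 0.204 + 0.080 + 0.031 = 0.331; P(Soil=loam | Yield=med) = 0.204/0.331 = 0.6163.
Difference = -0.308.

-0.308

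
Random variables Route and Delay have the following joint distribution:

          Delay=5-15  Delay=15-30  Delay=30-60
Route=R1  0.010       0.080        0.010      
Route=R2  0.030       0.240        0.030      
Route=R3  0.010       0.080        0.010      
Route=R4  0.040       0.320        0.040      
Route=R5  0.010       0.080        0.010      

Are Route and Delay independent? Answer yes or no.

Every cell satisfies P(Route,Delay) = P(Route)·P(Delay). For instance P(Route=R2) = 0.300, P(Delay=15-30) = 0.800, and 0.300×0.800 = 0.240 matches the joint entry. So Route and Delay are independent.

yes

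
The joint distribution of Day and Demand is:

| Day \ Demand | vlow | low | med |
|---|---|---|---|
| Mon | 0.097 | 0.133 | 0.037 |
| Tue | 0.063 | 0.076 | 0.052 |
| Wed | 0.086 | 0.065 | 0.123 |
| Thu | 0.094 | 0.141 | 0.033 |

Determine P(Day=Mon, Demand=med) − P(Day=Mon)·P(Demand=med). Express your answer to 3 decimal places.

P(Day=Mon) = 0.097 + 0.133 + 0.037 = 0.267.
P(Demand=med) = 0.037 + 0.052 + 0.123 + 0.033 = 0.245.
P(Day=Mon, Demand=med) − P(Day=Mon)P(Demand=med) = 0.037 − 0.267×0.245 = -0.028.

-0.028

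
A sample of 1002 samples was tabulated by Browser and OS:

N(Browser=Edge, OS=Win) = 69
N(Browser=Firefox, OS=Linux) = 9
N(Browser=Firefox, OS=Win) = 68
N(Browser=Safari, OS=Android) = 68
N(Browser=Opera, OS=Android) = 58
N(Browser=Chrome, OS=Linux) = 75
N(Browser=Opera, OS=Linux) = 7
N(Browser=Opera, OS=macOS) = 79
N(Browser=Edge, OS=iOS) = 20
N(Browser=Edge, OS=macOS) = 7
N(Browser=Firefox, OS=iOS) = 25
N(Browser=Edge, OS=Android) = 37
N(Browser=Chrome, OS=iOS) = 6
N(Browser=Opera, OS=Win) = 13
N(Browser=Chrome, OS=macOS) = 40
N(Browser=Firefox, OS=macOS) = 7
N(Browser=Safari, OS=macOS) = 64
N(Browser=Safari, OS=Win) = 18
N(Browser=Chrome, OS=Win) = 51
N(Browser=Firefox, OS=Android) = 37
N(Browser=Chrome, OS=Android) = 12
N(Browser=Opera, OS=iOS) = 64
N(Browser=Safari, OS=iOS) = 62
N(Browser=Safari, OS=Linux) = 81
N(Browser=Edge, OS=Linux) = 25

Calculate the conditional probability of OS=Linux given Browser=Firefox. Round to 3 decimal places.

Total with Browser=Firefox: 68 + 7 + 9 + 25 + 37 = 146.
P(OS=Linux | Browser=Firefox) = 9/146 = 0.062.

0.062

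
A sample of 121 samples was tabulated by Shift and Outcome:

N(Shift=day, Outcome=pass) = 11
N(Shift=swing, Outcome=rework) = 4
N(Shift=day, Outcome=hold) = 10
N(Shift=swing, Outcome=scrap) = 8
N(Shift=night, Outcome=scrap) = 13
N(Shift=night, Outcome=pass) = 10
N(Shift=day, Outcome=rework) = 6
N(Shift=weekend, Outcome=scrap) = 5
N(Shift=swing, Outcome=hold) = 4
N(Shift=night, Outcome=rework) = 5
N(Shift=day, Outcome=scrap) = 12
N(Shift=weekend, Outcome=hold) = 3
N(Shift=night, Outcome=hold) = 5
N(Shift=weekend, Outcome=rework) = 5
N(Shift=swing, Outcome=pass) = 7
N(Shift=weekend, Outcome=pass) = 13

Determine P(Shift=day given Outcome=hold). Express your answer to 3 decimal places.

0.455

Total with Outcome=hold: 10 + 4 + 5 + 3 = 22.
P(Shift=day | Outcome=hold) = 10/22 = 0.455.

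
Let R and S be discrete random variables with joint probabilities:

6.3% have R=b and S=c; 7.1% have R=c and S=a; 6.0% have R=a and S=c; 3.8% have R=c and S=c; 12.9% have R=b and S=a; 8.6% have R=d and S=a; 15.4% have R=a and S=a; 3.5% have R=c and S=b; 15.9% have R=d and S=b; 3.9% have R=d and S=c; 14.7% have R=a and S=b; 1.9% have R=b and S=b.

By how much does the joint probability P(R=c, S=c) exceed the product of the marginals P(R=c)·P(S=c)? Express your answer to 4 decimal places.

0.0092

P(R=c) = 0.071 + 0.035 + 0.038 = 0.144.
P(S=c) = 0.060 + 0.063 + 0.038 + 0.039 = 0.200.
P(R=c, S=c) − P(R=c)P(S=c) = 0.038 − 0.144×0.200 = 0.0092.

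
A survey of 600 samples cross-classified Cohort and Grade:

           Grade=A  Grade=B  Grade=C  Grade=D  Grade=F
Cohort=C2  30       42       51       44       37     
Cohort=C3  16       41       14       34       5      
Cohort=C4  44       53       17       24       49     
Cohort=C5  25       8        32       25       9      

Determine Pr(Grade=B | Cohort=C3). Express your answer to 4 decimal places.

0.3727

Total with Cohort=C3: 16 + 41 + 14 + 34 + 5 = 110.
P(Grade=B | Cohort=C3) = 41/110 = 0.3727.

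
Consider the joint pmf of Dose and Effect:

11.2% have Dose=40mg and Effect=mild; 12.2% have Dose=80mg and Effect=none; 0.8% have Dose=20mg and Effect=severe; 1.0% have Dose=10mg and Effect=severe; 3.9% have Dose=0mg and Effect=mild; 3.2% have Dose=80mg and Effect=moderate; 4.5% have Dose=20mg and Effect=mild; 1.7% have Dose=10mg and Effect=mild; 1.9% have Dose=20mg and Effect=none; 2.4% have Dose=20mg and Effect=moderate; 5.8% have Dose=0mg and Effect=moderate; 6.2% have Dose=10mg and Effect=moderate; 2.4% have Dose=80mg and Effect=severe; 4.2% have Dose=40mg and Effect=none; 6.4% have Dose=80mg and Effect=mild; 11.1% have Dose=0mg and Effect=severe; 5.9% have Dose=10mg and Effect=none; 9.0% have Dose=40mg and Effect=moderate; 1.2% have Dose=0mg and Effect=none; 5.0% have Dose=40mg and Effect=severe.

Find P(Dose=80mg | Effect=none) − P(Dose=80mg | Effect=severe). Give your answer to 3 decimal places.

P(Effect=none) = 0.012 + 0.059 + 0.019 + 0.042 + 0.122 = 0.254; P(Dose=80mg | Effect=none) = 0.122/0.254 = 0.4803.
P(Effect=severe) = 0.111 + 0.010 + 0.008 + 0.050 + 0.024 = 0.203; P(Dose=80mg | Effect=severe) = 0.024/0.203 = 0.1182.
Difference = 0.362.

0.362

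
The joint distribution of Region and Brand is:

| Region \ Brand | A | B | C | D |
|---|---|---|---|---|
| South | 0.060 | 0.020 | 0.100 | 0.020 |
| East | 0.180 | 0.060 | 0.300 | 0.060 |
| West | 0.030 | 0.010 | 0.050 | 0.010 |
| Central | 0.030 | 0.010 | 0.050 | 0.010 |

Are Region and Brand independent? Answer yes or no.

Every cell satisfies P(Region,Brand) = P(Region)·P(Brand). For instance P(Region=South) = 0.200, P(Brand=B) = 0.100, and 0.200×0.100 = 0.020 matches the joint entry. So Region and Brand are independent.

yes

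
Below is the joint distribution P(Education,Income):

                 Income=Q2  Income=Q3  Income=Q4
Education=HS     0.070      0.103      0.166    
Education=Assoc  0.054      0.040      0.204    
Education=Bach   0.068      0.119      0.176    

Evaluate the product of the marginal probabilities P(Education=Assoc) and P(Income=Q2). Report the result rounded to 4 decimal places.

0.0572

P(Education=Assoc) = 0.054 + 0.040 + 0.204 = 0.298.
P(Income=Q2) = 0.070 + 0.054 + 0.068 = 0.192.
Product: 0.298 × 0.192 = 0.0572.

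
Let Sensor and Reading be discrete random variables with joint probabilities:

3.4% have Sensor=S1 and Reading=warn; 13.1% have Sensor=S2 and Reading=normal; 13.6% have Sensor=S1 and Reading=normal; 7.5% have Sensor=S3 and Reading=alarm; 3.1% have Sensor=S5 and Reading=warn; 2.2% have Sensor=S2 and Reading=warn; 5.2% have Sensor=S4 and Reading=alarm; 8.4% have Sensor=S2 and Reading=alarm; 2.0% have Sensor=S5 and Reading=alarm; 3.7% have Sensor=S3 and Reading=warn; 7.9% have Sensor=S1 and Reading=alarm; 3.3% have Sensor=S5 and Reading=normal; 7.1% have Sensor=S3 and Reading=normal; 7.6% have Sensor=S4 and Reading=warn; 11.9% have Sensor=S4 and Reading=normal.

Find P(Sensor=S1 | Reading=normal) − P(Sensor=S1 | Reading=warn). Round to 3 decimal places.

P(Reading=normal) = 0.136 + 0.131 + 0.071 + 0.119 + 0.033 = 0.490; P(Sensor=S1 | Reading=normal) = 0.136/0.490 = 0.2776.
P(Reading=warn) = 0.034 + 0.022 + 0.037 + 0.076 + 0.031 = 0.200; P(Sensor=S1 | Reading=warn) = 0.034/0.200 = 0.1700.
Difference = 0.108.

0.108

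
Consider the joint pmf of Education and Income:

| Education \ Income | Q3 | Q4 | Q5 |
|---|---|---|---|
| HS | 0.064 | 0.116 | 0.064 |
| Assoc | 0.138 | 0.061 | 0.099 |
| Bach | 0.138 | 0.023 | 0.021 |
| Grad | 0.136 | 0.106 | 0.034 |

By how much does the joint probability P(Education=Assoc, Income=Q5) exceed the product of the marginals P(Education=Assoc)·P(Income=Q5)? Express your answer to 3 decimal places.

0.034

P(Education=Assoc) = 0.138 + 0.061 + 0.099 = 0.298.
P(Income=Q5) = 0.064 + 0.099 + 0.021 + 0.034 = 0.218.
P(Education=Assoc, Income=Q5) − P(Education=Assoc)P(Income=Q5) = 0.099 − 0.298×0.218 = 0.034.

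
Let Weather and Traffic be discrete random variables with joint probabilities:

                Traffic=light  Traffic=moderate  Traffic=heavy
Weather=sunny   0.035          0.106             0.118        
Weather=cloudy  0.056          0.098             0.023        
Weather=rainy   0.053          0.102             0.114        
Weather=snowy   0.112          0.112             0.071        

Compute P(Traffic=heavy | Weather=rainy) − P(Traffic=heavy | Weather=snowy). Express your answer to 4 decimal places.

0.1831

P(Weather=rainy) = 0.053 + 0.102 + 0.114 = 0.269; P(Traffic=heavy | Weather=rainy) = 0.114/0.269 = 0.42379.
P(Weather=snowy) = 0.112 + 0.112 + 0.071 = 0.295; P(Traffic=heavy | Weather=snowy) = 0.071/0.295 = 0.24068.
Difference = 0.1831.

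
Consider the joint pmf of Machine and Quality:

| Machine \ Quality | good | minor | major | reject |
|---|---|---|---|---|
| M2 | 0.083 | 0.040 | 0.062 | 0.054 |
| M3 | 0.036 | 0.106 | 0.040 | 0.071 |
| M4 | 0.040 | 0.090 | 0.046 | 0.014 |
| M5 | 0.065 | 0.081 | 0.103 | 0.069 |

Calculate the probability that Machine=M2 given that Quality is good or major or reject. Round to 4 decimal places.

0.2914

P(Quality=good) = 0.083 + 0.036 + 0.040 + 0.065 = 0.224.
P(Quality=major) = 0.062 + 0.040 + 0.046 + 0.103 = 0.251.
P(Quality=reject) = 0.054 + 0.071 + 0.014 + 0.069 = 0.208.
P(Quality ∈ {good, major, reject}) = 0.224 + 0.251 + 0.208 = 0.683; P(Machine=M2, Quality ∈ {good, major, reject}) = 0.083 + 0.062 + 0.054 = 0.199.
P(Machine=M2 | Quality ∈ {good, major, reject}) = 0.199/0.683 = 0.2914.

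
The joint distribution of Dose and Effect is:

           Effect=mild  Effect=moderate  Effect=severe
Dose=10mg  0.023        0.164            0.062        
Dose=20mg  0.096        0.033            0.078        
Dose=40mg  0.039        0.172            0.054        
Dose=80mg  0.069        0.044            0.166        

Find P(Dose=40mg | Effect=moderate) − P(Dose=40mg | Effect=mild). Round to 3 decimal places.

P(Effect=moderate) = 0.164 + 0.033 + 0.172 + 0.044 = 0.413; P(Dose=40mg | Effect=moderate) = 0.172/0.413 = 0.4165.
P(Effect=mild) = 0.023 + 0.096 + 0.039 + 0.069 = 0.227; P(Dose=40mg | Effect=mild) = 0.039/0.227 = 0.1718.
Difference = 0.245.

0.245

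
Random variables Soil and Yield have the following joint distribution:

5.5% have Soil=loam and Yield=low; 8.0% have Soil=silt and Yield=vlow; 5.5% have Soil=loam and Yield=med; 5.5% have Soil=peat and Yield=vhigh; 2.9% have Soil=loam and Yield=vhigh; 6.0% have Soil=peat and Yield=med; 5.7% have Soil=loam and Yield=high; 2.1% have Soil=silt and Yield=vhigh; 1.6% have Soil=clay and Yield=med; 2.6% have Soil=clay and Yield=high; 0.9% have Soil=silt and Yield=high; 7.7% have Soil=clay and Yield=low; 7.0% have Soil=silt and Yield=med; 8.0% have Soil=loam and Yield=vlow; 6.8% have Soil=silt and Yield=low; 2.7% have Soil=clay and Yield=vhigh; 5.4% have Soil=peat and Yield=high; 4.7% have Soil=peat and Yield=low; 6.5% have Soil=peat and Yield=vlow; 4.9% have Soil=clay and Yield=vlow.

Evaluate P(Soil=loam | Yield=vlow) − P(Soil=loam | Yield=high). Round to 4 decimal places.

P(Yield=vlow) = 0.080 + 0.049 + 0.080 + 0.065 = 0.274; P(Soil=loam | Yield=vlow) = 0.080/0.274 = 0.29197.
P(Yield=high) = 0.057 + 0.026 + 0.009 + 0.054 = 0.146; P(Soil=loam | Yield=high) = 0.057/0.146 = 0.39041.
Difference = -0.0984.

-0.0984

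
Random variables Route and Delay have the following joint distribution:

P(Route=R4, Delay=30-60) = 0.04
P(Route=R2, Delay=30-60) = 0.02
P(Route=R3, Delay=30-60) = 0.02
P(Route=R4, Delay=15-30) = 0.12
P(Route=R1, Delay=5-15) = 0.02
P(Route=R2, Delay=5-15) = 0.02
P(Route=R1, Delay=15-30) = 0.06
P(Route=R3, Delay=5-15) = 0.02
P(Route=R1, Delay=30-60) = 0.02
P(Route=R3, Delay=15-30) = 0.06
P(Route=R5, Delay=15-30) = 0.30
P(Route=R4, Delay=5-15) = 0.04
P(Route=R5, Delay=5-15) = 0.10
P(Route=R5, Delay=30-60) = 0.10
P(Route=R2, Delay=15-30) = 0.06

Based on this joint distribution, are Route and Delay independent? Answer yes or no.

yes

Every cell satisfies P(Route,Delay) = P(Route)·P(Delay). For instance P(Route=R2) = 0.10, P(Delay=5-15) = 0.20, and 0.10×0.20 = 0.02 matches the joint entry. So Route and Delay are independent.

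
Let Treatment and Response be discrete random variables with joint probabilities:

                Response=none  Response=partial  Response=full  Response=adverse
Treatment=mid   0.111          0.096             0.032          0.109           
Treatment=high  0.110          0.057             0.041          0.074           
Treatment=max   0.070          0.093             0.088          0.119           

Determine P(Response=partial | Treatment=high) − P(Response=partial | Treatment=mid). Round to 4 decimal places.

-0.0737

P(Treatment=high) = 0.110 + 0.057 + 0.041 + 0.074 = 0.282; P(Response=partial | Treatment=high) = 0.057/0.282 = 0.20213.
P(Treatment=mid) = 0.111 + 0.096 + 0.032 + 0.109 = 0.348; P(Response=partial | Treatment=mid) = 0.096/0.348 = 0.27586.
Difference = -0.0737.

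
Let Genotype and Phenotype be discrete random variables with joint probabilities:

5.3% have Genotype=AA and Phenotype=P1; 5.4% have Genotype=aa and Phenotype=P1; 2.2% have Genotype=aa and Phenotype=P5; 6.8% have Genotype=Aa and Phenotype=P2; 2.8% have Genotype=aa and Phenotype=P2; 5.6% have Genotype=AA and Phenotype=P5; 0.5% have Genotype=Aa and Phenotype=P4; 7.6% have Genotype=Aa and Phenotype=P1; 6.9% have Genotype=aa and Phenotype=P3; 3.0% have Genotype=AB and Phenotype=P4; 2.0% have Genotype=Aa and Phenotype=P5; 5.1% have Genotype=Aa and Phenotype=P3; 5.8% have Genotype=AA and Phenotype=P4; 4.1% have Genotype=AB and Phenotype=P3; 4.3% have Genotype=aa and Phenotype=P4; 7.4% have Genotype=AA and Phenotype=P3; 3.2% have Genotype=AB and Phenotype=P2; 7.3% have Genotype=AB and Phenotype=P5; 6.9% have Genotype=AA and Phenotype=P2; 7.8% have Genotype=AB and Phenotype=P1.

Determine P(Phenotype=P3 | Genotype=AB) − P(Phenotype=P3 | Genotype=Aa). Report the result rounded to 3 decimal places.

-0.070

P(Genotype=AB) = 0.078 + 0.032 + 0.041 + 0.030 + 0.073 = 0.254; P(Phenotype=P3 | Genotype=AB) = 0.041/0.254 = 0.1614.
P(Genotype=Aa) = 0.076 + 0.068 + 0.051 + 0.005 + 0.020 = 0.220; P(Phenotype=P3 | Genotype=Aa) = 0.051/0.220 = 0.2318.
Difference = -0.070.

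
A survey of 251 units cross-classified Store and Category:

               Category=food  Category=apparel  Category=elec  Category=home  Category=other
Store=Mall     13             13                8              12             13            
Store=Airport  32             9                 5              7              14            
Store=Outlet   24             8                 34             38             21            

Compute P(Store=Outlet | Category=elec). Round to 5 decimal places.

Total with Category=elec: 8 + 5 + 34 = 47.
P(Store=Outlet | Category=elec) = 34/47 = 0.72340.

0.72340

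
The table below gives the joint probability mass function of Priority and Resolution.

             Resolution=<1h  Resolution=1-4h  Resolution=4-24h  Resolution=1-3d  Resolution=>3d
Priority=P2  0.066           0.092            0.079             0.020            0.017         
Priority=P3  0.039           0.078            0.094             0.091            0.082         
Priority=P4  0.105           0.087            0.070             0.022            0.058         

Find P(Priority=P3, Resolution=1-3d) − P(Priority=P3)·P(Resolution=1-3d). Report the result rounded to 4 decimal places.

P(Priority=P3) = 0.039 + 0.078 + 0.094 + 0.091 + 0.082 = 0.384.
P(Resolution=1-3d) = 0.020 + 0.091 + 0.022 = 0.133.
P(Priority=P3, Resolution=1-3d) − P(Priority=P3)P(Resolution=1-3d) = 0.091 − 0.384×0.133 = 0.0399.

0.0399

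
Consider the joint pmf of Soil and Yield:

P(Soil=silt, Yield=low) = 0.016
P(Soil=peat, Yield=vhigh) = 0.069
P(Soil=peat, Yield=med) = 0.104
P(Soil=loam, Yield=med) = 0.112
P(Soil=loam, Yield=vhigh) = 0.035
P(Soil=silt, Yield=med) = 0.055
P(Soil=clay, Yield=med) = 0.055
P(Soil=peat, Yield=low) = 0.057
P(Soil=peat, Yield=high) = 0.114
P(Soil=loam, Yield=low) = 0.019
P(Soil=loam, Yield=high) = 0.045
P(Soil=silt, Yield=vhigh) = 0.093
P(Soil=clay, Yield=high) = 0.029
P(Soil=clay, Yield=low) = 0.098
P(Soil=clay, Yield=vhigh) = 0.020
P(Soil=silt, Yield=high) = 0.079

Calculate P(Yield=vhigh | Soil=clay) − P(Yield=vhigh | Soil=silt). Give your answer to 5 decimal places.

-0.28371

P(Soil=clay) = 0.098 + 0.055 + 0.029 + 0.020 = 0.202; P(Yield=vhigh | Soil=clay) = 0.020/0.202 = 0.099010.
P(Soil=silt) = 0.016 + 0.055 + 0.079 + 0.093 = 0.243; P(Yield=vhigh | Soil=silt) = 0.093/0.243 = 0.382716.
Difference = -0.28371.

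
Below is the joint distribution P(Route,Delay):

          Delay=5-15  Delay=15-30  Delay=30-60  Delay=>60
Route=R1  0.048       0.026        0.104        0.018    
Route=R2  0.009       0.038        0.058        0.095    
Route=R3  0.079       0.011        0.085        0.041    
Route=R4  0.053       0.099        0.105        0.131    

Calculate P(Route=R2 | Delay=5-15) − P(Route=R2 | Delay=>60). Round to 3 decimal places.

-0.286

P(Delay=5-15) = 0.048 + 0.009 + 0.079 + 0.053 = 0.189; P(Route=R2 | Delay=5-15) = 0.009/0.189 = 0.0476.
P(Delay=>60) = 0.018 + 0.095 + 0.041 + 0.131 = 0.285; P(Route=R2 | Delay=>60) = 0.095/0.285 = 0.3333.
Difference = -0.286.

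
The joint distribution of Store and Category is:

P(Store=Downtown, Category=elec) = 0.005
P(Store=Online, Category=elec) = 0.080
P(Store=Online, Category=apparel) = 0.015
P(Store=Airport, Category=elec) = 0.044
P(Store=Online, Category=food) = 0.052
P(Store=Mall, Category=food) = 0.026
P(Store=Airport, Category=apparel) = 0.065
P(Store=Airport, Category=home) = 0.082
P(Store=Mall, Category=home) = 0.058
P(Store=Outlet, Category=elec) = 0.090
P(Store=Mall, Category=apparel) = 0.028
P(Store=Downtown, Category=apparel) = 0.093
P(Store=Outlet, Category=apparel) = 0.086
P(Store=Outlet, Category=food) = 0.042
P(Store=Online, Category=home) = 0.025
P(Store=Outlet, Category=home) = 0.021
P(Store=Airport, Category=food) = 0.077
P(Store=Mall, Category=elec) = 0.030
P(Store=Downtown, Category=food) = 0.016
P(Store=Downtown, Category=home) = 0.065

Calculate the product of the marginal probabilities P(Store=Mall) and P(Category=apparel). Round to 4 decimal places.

P(Store=Mall) = 0.026 + 0.028 + 0.030 + 0.058 = 0.142.
P(Category=apparel) = 0.093 + 0.028 + 0.065 + 0.086 + 0.015 = 0.287.
Product: 0.142 × 0.287 = 0.0408.

0.0408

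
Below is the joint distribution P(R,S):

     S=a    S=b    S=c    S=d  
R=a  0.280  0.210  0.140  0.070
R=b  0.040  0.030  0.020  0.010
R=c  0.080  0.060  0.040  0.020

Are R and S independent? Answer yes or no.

yes

Every cell satisfies P(R,S) = P(R)·P(S). For instance P(R=a) = 0.700, P(S=d) = 0.100, and 0.700×0.100 = 0.070 matches the joint entry. So R and S are independent.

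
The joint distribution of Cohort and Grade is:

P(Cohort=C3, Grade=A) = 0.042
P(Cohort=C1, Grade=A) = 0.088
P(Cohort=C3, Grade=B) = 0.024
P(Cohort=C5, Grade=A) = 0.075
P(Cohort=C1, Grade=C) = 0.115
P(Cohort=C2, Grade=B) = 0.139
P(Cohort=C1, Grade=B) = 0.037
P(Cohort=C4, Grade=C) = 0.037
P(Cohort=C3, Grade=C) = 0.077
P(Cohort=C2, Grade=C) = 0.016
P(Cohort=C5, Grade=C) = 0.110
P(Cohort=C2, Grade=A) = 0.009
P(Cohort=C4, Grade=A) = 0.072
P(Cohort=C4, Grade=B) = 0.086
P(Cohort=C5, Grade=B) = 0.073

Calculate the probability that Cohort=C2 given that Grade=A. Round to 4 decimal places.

P(Grade=A) = 0.088 + 0.009 + 0.042 + 0.072 + 0.075 = 0.286.
P(Cohort=C2 | Grade=A) = 0.009/0.286 = 0.0315.

0.0315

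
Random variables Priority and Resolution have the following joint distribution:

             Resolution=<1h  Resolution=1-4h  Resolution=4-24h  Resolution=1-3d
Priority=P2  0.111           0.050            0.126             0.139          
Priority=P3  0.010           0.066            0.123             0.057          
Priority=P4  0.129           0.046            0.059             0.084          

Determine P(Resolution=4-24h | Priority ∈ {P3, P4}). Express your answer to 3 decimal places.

0.317

P(Priority=P3) = 0.010 + 0.066 + 0.123 + 0.057 = 0.256.
P(Priority=P4) = 0.129 + 0.046 + 0.059 + 0.084 = 0.318.
P(Priority ∈ {P3, P4}) = 0.256 + 0.318 = 0.574; P(Resolution=4-24h, Priority ∈ {P3, P4}) = 0.123 + 0.059 = 0.182.
P(Resolution=4-24h | Priority ∈ {P3, P4}) = 0.182/0.574 = 0.317.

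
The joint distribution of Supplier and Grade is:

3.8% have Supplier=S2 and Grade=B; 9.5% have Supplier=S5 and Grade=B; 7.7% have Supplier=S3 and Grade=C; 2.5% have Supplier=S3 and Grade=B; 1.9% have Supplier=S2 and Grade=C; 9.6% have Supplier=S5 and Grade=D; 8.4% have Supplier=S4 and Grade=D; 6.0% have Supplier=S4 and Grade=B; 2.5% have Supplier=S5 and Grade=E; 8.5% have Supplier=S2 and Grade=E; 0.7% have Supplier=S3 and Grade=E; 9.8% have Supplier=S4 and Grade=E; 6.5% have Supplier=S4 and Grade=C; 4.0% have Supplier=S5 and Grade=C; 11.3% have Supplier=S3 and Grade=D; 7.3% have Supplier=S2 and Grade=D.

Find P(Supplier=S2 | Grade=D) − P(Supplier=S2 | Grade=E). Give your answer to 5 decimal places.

P(Grade=D) = 0.073 + 0.113 + 0.084 + 0.096 = 0.366; P(Supplier=S2 | Grade=D) = 0.073/0.366 = 0.199454.
P(Grade=E) = 0.085 + 0.007 + 0.098 + 0.025 = 0.215; P(Supplier=S2 | Grade=E) = 0.085/0.215 = 0.395349.
Difference = -0.19590.

-0.19590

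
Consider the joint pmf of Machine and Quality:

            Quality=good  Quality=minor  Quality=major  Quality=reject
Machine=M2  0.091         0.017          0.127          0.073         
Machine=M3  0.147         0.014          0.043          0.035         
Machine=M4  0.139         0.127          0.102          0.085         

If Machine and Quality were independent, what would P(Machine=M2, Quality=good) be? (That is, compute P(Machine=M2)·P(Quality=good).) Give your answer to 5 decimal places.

0.11612

P(Machine=M2) = 0.091 + 0.017 + 0.127 + 0.073 = 0.308.
P(Quality=good) = 0.091 + 0.147 + 0.139 = 0.377.
Product: 0.308 × 0.377 = 0.11612.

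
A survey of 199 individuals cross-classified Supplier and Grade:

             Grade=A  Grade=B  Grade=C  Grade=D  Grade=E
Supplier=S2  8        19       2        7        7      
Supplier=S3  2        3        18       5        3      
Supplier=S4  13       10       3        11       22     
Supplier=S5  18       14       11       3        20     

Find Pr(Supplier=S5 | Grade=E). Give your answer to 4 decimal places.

0.3846

Total with Grade=E: 7 + 3 + 22 + 20 = 52.
P(Supplier=S5 | Grade=E) = 20/52 = 0.3846.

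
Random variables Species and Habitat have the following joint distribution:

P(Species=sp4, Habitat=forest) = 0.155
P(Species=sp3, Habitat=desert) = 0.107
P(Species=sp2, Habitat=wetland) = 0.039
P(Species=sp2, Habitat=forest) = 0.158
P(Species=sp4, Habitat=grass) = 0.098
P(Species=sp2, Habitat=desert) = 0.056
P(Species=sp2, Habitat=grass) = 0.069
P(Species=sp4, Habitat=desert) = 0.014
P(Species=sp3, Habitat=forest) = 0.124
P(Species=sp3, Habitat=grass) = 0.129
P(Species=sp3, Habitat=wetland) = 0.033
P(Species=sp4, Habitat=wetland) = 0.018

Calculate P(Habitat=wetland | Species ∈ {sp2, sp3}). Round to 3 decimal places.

P(Species=sp2) = 0.158 + 0.069 + 0.039 + 0.056 = 0.322.
P(Species=sp3) = 0.124 + 0.129 + 0.033 + 0.107 = 0.393.
P(Species ∈ {sp2, sp3}) = 0.322 + 0.393 = 0.715; P(Habitat=wetland, Species ∈ {sp2, sp3}) = 0.039 + 0.033 = 0.072.
P(Habitat=wetland | Species ∈ {sp2, sp3}) = 0.072/0.715 = 0.101.

0.101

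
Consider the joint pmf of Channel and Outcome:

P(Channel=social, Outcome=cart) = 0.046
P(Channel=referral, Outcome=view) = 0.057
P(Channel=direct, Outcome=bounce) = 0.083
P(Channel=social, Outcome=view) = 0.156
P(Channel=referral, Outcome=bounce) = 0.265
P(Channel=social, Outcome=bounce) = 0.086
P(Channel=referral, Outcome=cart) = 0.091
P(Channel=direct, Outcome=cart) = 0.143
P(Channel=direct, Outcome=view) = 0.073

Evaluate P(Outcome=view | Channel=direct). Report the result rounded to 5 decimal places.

0.24415

P(Channel=direct) = 0.083 + 0.073 + 0.143 = 0.299.
P(Outcome=view | Channel=direct) = 0.073/0.299 = 0.24415.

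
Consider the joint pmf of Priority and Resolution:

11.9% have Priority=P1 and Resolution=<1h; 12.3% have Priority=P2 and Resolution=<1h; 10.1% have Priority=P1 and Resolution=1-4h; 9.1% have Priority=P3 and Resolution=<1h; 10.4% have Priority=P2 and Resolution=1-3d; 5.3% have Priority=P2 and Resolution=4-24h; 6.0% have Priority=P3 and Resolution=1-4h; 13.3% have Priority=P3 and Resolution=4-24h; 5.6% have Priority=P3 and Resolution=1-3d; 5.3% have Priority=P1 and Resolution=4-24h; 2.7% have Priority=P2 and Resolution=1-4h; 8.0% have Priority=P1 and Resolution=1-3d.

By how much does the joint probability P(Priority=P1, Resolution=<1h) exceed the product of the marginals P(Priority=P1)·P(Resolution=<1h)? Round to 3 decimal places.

0.001

P(Priority=P1) = 0.119 + 0.101 + 0.053 + 0.080 = 0.353.
P(Resolution=<1h) = 0.119 + 0.123 + 0.091 = 0.333.
P(Priority=P1, Resolution=<1h) − P(Priority=P1)P(Resolution=<1h) = 0.119 − 0.353×0.333 = 0.001.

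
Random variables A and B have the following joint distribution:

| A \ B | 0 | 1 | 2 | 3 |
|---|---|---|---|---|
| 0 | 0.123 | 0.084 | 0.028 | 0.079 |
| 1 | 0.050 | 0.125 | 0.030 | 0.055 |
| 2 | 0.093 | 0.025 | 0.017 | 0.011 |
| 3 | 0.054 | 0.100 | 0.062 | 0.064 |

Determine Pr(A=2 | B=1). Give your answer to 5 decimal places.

P(B=1) = 0.084 + 0.125 + 0.025 + 0.100 = 0.334.
P(A=2 | B=1) = 0.025/0.334 = 0.07485.

0.07485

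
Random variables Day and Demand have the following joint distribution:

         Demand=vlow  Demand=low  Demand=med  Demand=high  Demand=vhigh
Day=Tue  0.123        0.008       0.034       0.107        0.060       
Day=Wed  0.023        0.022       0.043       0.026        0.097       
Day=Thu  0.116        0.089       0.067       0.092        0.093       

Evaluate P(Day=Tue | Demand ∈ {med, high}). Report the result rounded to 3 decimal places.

0.382

P(Demand=med) = 0.034 + 0.043 + 0.067 = 0.144.
P(Demand=high) = 0.107 + 0.026 + 0.092 = 0.225.
P(Demand ∈ {med, high}) = 0.144 + 0.225 = 0.369; P(Day=Tue, Demand ∈ {med, high}) = 0.034 + 0.107 = 0.141.
P(Day=Tue | Demand ∈ {med, high}) = 0.141/0.369 = 0.382.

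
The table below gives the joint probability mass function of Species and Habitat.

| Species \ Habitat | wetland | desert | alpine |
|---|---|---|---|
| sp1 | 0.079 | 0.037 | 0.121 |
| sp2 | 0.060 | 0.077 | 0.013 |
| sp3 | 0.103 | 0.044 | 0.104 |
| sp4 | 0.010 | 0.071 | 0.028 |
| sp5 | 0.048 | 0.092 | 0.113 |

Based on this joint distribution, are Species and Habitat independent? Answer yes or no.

P(Species=sp2) = 0.150 and P(Habitat=alpine) = 0.379, so their product is 0.05685, but P(Species=sp2, Habitat=alpine) = 0.013. Since these differ, Species and Habitat are not independent.

no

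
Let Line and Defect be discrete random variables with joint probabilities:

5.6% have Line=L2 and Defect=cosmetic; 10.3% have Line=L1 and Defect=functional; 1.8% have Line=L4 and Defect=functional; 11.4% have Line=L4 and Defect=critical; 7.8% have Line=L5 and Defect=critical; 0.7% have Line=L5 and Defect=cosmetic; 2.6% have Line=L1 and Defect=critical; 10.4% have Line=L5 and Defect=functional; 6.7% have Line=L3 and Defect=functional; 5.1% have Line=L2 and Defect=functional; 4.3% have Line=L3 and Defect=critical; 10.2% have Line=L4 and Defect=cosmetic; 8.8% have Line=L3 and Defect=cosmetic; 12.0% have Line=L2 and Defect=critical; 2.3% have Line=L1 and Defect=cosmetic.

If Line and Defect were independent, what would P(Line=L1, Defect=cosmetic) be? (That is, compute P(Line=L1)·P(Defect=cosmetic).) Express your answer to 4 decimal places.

P(Line=L1) = 0.023 + 0.103 + 0.026 = 0.152.
P(Defect=cosmetic) = 0.023 + 0.056 + 0.088 + 0.102 + 0.007 = 0.276.
Product: 0.152 × 0.276 = 0.0420.

0.0420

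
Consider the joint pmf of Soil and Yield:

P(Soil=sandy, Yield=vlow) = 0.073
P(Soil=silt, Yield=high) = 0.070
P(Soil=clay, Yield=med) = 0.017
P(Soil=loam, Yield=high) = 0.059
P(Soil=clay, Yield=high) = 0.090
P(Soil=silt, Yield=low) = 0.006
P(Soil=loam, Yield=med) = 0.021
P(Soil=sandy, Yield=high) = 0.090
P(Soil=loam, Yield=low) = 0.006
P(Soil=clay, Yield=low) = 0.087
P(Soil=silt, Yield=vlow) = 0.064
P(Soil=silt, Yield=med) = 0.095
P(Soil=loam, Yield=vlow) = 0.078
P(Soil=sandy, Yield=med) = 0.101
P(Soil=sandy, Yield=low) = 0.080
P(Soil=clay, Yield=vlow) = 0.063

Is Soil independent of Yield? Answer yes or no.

no

P(Soil=clay) = 0.257 and P(Yield=med) = 0.234, so their product is 0.06014, but P(Soil=clay, Yield=med) = 0.017. Since these differ, Soil and Yield are not independent.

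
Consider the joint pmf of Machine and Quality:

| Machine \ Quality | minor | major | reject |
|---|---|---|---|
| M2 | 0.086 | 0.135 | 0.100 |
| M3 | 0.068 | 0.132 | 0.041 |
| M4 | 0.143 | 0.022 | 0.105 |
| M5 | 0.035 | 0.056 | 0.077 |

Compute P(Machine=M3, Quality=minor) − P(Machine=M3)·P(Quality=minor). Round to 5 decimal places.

P(Machine=M3) = 0.068 + 0.132 + 0.041 = 0.241.
P(Quality=minor) = 0.086 + 0.068 + 0.143 + 0.035 = 0.332.
P(Machine=M3, Quality=minor) − P(Machine=M3)P(Quality=minor) = 0.068 − 0.241×0.332 = -0.01201.

-0.01201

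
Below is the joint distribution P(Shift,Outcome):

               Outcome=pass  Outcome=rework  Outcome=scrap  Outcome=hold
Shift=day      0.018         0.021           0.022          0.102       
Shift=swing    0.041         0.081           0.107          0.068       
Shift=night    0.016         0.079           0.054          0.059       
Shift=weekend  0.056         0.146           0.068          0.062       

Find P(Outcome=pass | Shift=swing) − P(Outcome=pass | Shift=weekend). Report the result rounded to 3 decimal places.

-0.031

P(Shift=swing) = 0.041 + 0.081 + 0.107 + 0.068 = 0.297; P(Outcome=pass | Shift=swing) = 0.041/0.297 = 0.1380.
P(Shift=weekend) = 0.056 + 0.146 + 0.068 + 0.062 = 0.332; P(Outcome=pass | Shift=weekend) = 0.056/0.332 = 0.1687.
Difference = -0.031.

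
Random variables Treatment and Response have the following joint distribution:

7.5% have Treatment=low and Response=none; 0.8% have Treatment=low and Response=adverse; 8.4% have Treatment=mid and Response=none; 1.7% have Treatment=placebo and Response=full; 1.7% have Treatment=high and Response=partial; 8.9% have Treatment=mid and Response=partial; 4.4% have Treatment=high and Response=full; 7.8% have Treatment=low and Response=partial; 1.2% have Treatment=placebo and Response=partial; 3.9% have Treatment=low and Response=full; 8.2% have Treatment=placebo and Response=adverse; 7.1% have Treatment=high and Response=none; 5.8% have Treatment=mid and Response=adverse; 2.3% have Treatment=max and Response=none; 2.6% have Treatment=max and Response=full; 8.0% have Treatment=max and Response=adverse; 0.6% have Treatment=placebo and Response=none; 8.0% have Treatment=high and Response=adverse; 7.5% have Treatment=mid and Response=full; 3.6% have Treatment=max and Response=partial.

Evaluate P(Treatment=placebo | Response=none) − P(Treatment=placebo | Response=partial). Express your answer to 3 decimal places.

-0.029

P(Response=none) = 0.006 + 0.075 + 0.084 + 0.071 + 0.023 = 0.259; P(Treatment=placebo | Response=none) = 0.006/0.259 = 0.0232.
P(Response=partial) = 0.012 + 0.078 + 0.089 + 0.017 + 0.036 = 0.232; P(Treatment=placebo | Response=partial) = 0.012/0.232 = 0.0517.
Difference = -0.029.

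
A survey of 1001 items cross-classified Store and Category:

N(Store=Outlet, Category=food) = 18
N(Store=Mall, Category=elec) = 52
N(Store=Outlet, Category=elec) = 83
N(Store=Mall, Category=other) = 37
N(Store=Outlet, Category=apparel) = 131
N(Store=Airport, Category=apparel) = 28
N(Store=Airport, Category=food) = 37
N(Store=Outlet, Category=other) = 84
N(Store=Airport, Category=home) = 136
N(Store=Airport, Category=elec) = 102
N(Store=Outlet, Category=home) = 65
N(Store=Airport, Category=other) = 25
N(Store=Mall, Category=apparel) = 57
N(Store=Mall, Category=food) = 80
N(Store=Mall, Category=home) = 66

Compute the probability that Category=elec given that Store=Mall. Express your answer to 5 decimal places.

Total with Store=Mall: 80 + 57 + 52 + 66 + 37 = 292.
P(Category=elec | Store=Mall) = 52/292 = 0.17808.

0.17808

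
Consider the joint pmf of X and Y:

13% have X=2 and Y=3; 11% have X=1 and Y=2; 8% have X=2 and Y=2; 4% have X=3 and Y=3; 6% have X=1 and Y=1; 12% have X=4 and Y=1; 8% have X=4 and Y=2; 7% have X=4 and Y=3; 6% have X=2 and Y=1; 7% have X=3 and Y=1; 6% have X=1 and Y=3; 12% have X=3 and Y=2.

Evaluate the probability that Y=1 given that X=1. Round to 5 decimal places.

0.26087

P(X=1) = 0.06 + 0.11 + 0.06 = 0.23.
P(Y=1 | X=1) = 0.06/0.23 = 0.26087.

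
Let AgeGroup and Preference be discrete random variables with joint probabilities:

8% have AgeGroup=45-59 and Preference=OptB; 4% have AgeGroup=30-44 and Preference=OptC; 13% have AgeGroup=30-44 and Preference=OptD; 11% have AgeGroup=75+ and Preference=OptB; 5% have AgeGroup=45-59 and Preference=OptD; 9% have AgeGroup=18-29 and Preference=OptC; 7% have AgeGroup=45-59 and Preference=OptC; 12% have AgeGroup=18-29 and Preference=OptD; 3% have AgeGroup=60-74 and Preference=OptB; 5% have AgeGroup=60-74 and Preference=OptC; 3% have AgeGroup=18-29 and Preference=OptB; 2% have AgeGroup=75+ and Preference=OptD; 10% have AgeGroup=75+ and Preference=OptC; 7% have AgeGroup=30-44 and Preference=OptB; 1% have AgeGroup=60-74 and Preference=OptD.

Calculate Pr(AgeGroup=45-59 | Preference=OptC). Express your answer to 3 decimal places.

P(Preference=OptC) = 0.09 + 0.04 + 0.07 + 0.05 + 0.10 = 0.35.
P(AgeGroup=45-59 | Preference=OptC) = 0.07/0.35 = 0.200.

0.200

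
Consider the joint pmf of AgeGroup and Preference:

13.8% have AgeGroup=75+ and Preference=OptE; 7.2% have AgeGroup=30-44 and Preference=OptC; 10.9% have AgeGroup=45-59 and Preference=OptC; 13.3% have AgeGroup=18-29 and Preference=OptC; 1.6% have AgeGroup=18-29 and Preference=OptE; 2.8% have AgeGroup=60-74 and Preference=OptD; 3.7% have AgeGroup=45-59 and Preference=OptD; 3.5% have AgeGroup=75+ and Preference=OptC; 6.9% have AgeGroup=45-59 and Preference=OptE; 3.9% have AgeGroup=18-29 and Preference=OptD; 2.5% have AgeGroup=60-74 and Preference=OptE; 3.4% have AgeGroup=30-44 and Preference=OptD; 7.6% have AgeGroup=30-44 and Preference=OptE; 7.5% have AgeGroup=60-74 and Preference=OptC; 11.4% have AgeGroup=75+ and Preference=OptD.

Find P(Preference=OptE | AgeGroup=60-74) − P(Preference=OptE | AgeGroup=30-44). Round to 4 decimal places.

-0.2223

P(AgeGroup=60-74) = 0.075 + 0.028 + 0.025 = 0.128; P(Preference=OptE | AgeGroup=60-74) = 0.025/0.128 = 0.19531.
P(AgeGroup=30-44) = 0.072 + 0.034 + 0.076 = 0.182; P(Preference=OptE | AgeGroup=30-44) = 0.076/0.182 = 0.41758.
Difference = -0.2223.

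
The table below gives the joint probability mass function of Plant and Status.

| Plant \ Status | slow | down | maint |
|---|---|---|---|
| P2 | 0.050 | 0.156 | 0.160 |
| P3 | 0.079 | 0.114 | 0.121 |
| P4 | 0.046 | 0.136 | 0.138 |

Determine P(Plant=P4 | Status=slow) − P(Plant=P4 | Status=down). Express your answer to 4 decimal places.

-0.0721

P(Status=slow) = 0.050 + 0.079 + 0.046 = 0.175; P(Plant=P4 | Status=slow) = 0.046/0.175 = 0.26286.
P(Status=down) = 0.156 + 0.114 + 0.136 = 0.406; P(Plant=P4 | Status=down) = 0.136/0.406 = 0.33498.
Difference = -0.0721.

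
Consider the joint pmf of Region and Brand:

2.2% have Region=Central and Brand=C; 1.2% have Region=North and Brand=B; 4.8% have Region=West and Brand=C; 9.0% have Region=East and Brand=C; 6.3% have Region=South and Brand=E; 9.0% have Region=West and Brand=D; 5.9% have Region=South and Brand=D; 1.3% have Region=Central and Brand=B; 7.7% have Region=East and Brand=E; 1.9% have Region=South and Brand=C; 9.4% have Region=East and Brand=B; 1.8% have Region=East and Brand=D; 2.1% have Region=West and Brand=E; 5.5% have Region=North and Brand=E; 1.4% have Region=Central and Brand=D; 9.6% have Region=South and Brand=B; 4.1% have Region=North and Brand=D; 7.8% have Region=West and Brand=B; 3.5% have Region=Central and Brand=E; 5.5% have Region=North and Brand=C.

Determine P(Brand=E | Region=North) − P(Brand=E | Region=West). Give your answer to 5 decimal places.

P(Region=North) = 0.012 + 0.055 + 0.041 + 0.055 = 0.163; P(Brand=E | Region=North) = 0.055/0.163 = 0.337423.
P(Region=West) = 0.078 + 0.048 + 0.090 + 0.021 = 0.237; P(Brand=E | Region=West) = 0.021/0.237 = 0.088608.
Difference = 0.24882.

0.24882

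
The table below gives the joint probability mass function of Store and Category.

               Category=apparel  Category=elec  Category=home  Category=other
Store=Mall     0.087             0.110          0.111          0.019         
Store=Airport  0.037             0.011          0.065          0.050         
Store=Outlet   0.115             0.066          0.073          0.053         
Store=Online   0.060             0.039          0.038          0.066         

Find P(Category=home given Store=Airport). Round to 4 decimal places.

0.3988

P(Store=Airport) = 0.037 + 0.011 + 0.065 + 0.050 = 0.163.
P(Category=home | Store=Airport) = 0.065/0.163 = 0.3988.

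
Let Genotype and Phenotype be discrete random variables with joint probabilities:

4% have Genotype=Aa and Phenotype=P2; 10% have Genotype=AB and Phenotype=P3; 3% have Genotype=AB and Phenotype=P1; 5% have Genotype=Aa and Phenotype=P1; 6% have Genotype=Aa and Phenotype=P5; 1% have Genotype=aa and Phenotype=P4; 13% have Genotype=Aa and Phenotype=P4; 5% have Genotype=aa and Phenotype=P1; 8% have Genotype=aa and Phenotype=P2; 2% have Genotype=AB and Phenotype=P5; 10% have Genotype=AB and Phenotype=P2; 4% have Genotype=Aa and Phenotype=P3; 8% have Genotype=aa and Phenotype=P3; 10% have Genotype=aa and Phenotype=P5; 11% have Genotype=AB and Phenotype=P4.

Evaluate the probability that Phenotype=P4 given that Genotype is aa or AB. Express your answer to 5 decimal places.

0.17647

P(Genotype=aa) = 0.05 + 0.08 + 0.08 + 0.01 + 0.10 = 0.32.
P(Genotype=AB) = 0.03 + 0.10 + 0.10 + 0.11 + 0.02 = 0.36.
P(Genotype ∈ {aa, AB}) = 0.32 + 0.36 = 0.68; P(Phenotype=P4, Genotype ∈ {aa, AB}) = 0.01 + 0.11 = 0.12.
P(Phenotype=P4 | Genotype ∈ {aa, AB}) = 0.12/0.68 = 0.17647.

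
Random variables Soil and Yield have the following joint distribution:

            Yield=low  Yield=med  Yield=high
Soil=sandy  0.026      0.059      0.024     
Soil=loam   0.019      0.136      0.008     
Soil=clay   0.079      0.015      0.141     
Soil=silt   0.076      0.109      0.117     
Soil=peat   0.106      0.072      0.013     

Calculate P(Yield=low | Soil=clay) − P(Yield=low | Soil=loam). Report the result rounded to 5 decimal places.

0.21961

P(Soil=clay) = 0.079 + 0.015 + 0.141 = 0.235; P(Yield=low | Soil=clay) = 0.079/0.235 = 0.336170.
P(Soil=loam) = 0.019 + 0.136 + 0.008 = 0.163; P(Yield=low | Soil=loam) = 0.019/0.163 = 0.116564.
Difference = 0.21961.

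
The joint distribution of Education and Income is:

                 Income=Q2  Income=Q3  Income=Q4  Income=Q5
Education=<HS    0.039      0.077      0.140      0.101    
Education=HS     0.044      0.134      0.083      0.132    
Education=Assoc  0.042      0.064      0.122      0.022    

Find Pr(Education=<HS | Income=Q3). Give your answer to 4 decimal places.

P(Income=Q3) = 0.077 + 0.134 + 0.064 = 0.275.
P(Education=<HS | Income=Q3) = 0.077/0.275 = 0.2800.

0.2800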